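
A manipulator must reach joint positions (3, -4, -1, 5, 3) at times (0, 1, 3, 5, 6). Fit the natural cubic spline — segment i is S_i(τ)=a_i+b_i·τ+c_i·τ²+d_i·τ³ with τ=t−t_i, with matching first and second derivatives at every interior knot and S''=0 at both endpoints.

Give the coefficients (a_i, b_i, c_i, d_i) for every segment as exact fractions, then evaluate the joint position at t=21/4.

Δ: Δ0=-7, Δ1=3/2, Δ2=3, Δ3=-2
row 1: diag=6, rhs=51; c'=1/3, d'=17/2
row 2: denom=8−2·1/3=22/3; d'=(9−2·17/2)/(22/3)=-12/11
row 3: denom=6−2·3/11=60/11; d'=(-30−2·-12/11)/(60/11)=-51/10
back: M3=-51/10
back: M2=-12/11−3/11·-51/10=3/10
back: M1=17/2−1/3·3/10=42/5
M: M0=0, M1=42/5, M2=3/10, M3=-51/10, M4=0
seg 0: a=3, c=M0/2=0, d=(M1−M0)/(6·1)=7/5, b=Δ0−h0·(2M0+M1)/6=-42/5
seg 1: a=-4, c=M1/2=21/5, d=(M2−M1)/(6·2)=-27/40, b=Δ1−h1·(2M1+M2)/6=-21/5
seg 2: a=-1, c=M2/2=3/20, d=(M3−M2)/(6·2)=-9/20, b=Δ2−h2·(2M2+M3)/6=9/2
seg 3: a=5, c=M3/2=-51/20, d=(M4−M3)/(6·1)=17/20, b=Δ3−h3·(2M3+M4)/6=-3/10
t_q=21/4 → seg 3, τ=1/4; S=5+-3/10·τ+-51/20·τ²+17/20·τ³=6117/1280

  seg 0: a=3 b=-42/5 c=0 d=7/5
  seg 1: a=-4 b=-21/5 c=21/5 d=-27/40
  seg 2: a=-1 b=9/2 c=3/20 d=-9/20
  seg 3: a=5 b=-3/10 c=-51/20 d=17/20
S(21/4) = 6117/1280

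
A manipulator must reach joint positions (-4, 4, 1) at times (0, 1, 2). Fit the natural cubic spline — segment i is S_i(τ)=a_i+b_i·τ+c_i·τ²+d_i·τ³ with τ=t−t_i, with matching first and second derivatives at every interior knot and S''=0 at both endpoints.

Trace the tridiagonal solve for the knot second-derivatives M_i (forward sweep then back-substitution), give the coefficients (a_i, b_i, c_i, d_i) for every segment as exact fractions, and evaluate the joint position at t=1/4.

  seg 0: a=-4 b=43/4 c=0 d=-11/4
  seg 1: a=4 b=5/2 c=-33/4 d=11/4
S(1/4) = -347/256

Δ: Δ0=8, Δ1=-3
row 1: diag=4, rhs=-66; c'=1/4, d'=-33/2
back: M1=-33/2
M: M0=0, M1=-33/2, M2=0
seg 0: a=-4, c=M0/2=0, d=(M1−M0)/(6·1)=-11/4, b=Δ0−h0·(2M0+M1)/6=43/4
seg 1: a=4, c=M1/2=-33/4, d=(M2−M1)/(6·1)=11/4, b=Δ1−h1·(2M1+M2)/6=5/2
t_q=1/4 → seg 0, τ=1/4; S=-4+43/4·τ+0·τ²+-11/4·τ³=-347/256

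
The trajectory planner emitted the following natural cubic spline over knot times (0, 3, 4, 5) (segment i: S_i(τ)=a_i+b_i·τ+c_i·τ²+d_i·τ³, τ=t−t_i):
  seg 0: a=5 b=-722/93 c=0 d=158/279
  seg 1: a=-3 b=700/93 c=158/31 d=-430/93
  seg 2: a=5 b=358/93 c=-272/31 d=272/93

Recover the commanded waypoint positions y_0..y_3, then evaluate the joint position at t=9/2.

y_0 = S_0(0) = a_0 = 5
y_1 = S_1(0) = a_1 = -3
y_2 = S_2(0) = a_2 = 5
y_3 = S_2(1) = 3
t_q=9/2 is in segment 2 (τ=1/2); S_2(τ)=158/31

y_0=5 y_1=-3 y_2=5 y_3=3
S(9/2) = 158/31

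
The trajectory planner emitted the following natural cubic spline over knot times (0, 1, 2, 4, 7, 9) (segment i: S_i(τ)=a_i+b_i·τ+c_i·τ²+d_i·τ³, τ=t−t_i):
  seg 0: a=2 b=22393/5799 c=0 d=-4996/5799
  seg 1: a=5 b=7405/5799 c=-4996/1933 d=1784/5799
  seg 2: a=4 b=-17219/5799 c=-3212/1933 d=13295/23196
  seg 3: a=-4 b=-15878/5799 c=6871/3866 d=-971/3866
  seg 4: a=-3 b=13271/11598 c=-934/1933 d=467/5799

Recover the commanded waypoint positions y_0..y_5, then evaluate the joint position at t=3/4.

y_0=2 y_1=5 y_2=4 y_3=-4 y_4=-3 y_5=-2
S(3/4) = 140187/30928

y_0 = S_0(0) = a_0 = 2
y_1 = S_1(0) = a_1 = 5
y_2 = S_2(0) = a_2 = 4
y_3 = S_3(0) = a_3 = -4
y_4 = S_4(0) = a_4 = -3
y_5 = S_4(2) = -2
t_q=3/4 is in segment 0 (τ=3/4); S_0(τ)=140187/30928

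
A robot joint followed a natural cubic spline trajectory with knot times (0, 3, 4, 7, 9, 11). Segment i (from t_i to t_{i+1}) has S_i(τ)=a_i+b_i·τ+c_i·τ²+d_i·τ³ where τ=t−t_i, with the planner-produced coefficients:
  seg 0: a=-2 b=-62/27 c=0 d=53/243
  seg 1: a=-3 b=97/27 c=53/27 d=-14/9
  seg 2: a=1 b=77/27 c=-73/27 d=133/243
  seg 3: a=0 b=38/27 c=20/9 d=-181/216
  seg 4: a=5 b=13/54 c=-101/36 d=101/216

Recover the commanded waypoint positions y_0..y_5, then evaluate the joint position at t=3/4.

y_0 = S_0(0) = a_0 = -2
y_1 = S_1(0) = a_1 = -3
y_2 = S_2(0) = a_2 = 1
y_3 = S_3(0) = a_3 = 0
y_4 = S_4(0) = a_4 = 5
y_5 = S_4(2) = -2
t_q=3/4 is in segment 0 (τ=3/4); S_0(τ)=-697/192

y_0=-2 y_1=-3 y_2=1 y_3=0 y_4=5 y_5=-2
S(3/4) = -697/192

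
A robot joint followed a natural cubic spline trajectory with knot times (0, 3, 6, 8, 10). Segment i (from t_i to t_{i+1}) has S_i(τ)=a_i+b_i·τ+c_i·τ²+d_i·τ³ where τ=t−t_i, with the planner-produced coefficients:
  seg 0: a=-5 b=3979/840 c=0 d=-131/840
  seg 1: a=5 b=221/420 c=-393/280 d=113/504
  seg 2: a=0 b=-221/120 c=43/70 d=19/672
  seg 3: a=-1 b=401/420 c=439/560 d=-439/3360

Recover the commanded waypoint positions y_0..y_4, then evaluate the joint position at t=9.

y_0 = S_0(0) = a_0 = -5
y_1 = S_1(0) = a_1 = 5
y_2 = S_2(0) = a_2 = 0
y_3 = S_3(0) = a_3 = -1
y_4 = S_3(2) = 3
t_q=9 is in segment 3 (τ=1); S_3(τ)=681/1120

y_0=-5 y_1=5 y_2=0 y_3=-1 y_4=3
S(9) = 681/1120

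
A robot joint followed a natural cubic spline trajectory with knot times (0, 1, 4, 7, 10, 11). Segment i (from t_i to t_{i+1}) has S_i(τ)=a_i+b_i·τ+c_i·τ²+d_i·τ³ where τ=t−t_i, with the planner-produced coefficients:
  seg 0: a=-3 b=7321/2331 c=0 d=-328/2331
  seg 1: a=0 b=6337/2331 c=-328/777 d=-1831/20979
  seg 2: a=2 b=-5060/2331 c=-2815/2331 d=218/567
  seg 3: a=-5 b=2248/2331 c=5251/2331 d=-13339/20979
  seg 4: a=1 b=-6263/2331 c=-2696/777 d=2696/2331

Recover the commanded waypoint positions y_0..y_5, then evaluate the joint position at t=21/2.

y_0=-3 y_1=0 y_2=2 y_3=-5 y_4=1 y_5=-4
S(21/2) = -1657/1554

y_0 = S_0(0) = a_0 = -3
y_1 = S_1(0) = a_1 = 0
y_2 = S_2(0) = a_2 = 2
y_3 = S_3(0) = a_3 = -5
y_4 = S_4(0) = a_4 = 1
y_5 = S_4(1) = -4
t_q=21/2 is in segment 4 (τ=1/2); S_4(τ)=-1657/1554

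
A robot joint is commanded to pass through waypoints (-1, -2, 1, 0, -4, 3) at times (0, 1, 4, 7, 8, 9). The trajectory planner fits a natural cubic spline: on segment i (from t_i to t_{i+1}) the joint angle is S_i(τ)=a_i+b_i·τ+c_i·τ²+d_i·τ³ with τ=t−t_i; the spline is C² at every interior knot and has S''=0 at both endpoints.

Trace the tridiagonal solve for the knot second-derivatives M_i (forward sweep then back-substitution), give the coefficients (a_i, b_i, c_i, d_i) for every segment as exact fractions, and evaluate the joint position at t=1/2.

  seg 0: a=-1 b=-2974/2409 c=0 d=565/2409
  seg 1: a=-2 b=-1279/2409 c=565/803 d=-127/1971
  seg 2: a=1 b=4700/2409 c=298/2409 d=-6397/21681
  seg 3: a=0 b=-12703/2409 c=-2033/803 d=9166/2409
  seg 4: a=-4 b=2597/2409 c=7133/803 d=-7133/2409
S(1/2) = -10201/6424

Δ: Δ0=-1, Δ1=1, Δ2=-1/3, Δ3=-4, Δ4=7
row 1: diag=8, rhs=12; c'=3/8, d'=3/2
row 2: denom=12−3·3/8=87/8; d'=(-8−3·3/2)/(87/8)=-100/87
row 3: denom=8−3·8/29=208/29; d'=(-22−3·-100/87)/(208/29)=-269/104
row 4: denom=4−1·29/208=803/208; d'=(66−1·-269/104)/(803/208)=14266/803
back: M4=14266/803
back: M3=-269/104−29/208·14266/803=-4066/803
back: M2=-100/87−8/29·-4066/803=596/2409
back: M1=3/2−3/8·596/2409=1130/803
M: M0=0, M1=1130/803, M2=596/2409, M3=-4066/803, M4=14266/803, M5=0
seg 0: a=-1, c=M0/2=0, d=(M1−M0)/(6·1)=565/2409, b=Δ0−h0·(2M0+M1)/6=-2974/2409
seg 1: a=-2, c=M1/2=565/803, d=(M2−M1)/(6·3)=-127/1971, b=Δ1−h1·(2M1+M2)/6=-1279/2409
seg 2: a=1, c=M2/2=298/2409, d=(M3−M2)/(6·3)=-6397/21681, b=Δ2−h2·(2M2+M3)/6=4700/2409
seg 3: a=0, c=M3/2=-2033/803, d=(M4−M3)/(6·1)=9166/2409, b=Δ3−h3·(2M3+M4)/6=-12703/2409
seg 4: a=-4, c=M4/2=7133/803, d=(M5−M4)/(6·1)=-7133/2409, b=Δ4−h4·(2M4+M5)/6=2597/2409
t_q=1/2 → seg 0, τ=1/2; S=-1+-2974/2409·τ+0·τ²+565/2409·τ³=-10201/6424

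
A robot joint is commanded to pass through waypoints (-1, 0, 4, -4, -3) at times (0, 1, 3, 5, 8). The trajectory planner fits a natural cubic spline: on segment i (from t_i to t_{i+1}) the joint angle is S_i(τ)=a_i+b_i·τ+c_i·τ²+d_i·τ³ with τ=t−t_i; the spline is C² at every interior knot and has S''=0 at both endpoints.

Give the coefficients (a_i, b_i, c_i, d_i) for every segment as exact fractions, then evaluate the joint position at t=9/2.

Δ: Δ0=1, Δ1=2, Δ2=-4, Δ3=1/3
row 1: diag=6, rhs=6; c'=1/3, d'=1
row 2: denom=8−2·1/3=22/3; d'=(-36−2·1)/(22/3)=-57/11
row 3: denom=10−2·3/11=104/11; d'=(26−2·-57/11)/(104/11)=50/13
back: M3=50/13
back: M2=-57/11−3/11·50/13=-81/13
back: M1=1−1/3·-81/13=40/13
M: M0=0, M1=40/13, M2=-81/13, M3=50/13, M4=0
seg 0: a=-1, c=M0/2=0, d=(M1−M0)/(6·1)=20/39, b=Δ0−h0·(2M0+M1)/6=19/39
seg 1: a=0, c=M1/2=20/13, d=(M2−M1)/(6·2)=-121/156, b=Δ1−h1·(2M1+M2)/6=79/39
seg 2: a=4, c=M2/2=-81/26, d=(M3−M2)/(6·2)=131/156, b=Δ2−h2·(2M2+M3)/6=-44/39
seg 3: a=-4, c=M3/2=25/13, d=(M4−M3)/(6·3)=-25/117, b=Δ3−h3·(2M3+M4)/6=-137/39
t_q=9/2 → seg 2, τ=3/2; S=4+-44/39·τ+-81/26·τ²+131/156·τ³=-777/416

  seg 0: a=-1 b=19/39 c=0 d=20/39
  seg 1: a=0 b=79/39 c=20/13 d=-121/156
  seg 2: a=4 b=-44/39 c=-81/26 d=131/156
  seg 3: a=-4 b=-137/39 c=25/13 d=-25/117
S(9/2) = -777/416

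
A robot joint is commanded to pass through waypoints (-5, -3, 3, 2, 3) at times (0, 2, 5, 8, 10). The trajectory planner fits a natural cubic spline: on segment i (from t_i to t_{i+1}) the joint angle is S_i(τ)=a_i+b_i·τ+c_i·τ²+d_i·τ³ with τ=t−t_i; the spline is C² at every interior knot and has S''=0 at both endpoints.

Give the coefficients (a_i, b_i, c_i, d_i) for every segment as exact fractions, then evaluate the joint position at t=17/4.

Δ: Δ0=1, Δ1=2, Δ2=-1/3, Δ3=1/2
row 1: diag=10, rhs=6; c'=3/10, d'=3/5
row 2: denom=12−3·3/10=111/10; d'=(-14−3·3/5)/(111/10)=-158/111
row 3: denom=10−3·10/37=340/37; d'=(5−3·-158/111)/(340/37)=343/340
back: M3=343/340
back: M2=-158/111−10/37·343/340=-173/102
back: M1=3/5−3/10·-173/102=377/340
M: M0=0, M1=377/340, M2=-173/102, M3=343/340, M4=0
seg 0: a=-5, c=M0/2=0, d=(M1−M0)/(6·2)=377/4080, b=Δ0−h0·(2M0+M1)/6=643/1020
seg 1: a=-3, c=M1/2=377/680, d=(M2−M1)/(6·3)=-2861/18360, b=Δ1−h1·(2M1+M2)/6=887/510
seg 2: a=3, c=M2/2=-173/204, d=(M3−M2)/(6·3)=2759/18360, b=Δ2−h2·(2M2+M3)/6=103/120
seg 3: a=2, c=M3/2=343/680, d=(M4−M3)/(6·2)=-343/4080, b=Δ3−h3·(2M3+M4)/6=-44/255
t_q=17/4 → seg 1, τ=9/4; S=-3+887/510·τ+377/680·τ²+-2861/18360·τ³=16929/8704

  seg 0: a=-5 b=643/1020 c=0 d=377/4080
  seg 1: a=-3 b=887/510 c=377/680 d=-2861/18360
  seg 2: a=3 b=103/120 c=-173/204 d=2759/18360
  seg 3: a=2 b=-44/255 c=343/680 d=-343/4080
S(17/4) = 16929/8704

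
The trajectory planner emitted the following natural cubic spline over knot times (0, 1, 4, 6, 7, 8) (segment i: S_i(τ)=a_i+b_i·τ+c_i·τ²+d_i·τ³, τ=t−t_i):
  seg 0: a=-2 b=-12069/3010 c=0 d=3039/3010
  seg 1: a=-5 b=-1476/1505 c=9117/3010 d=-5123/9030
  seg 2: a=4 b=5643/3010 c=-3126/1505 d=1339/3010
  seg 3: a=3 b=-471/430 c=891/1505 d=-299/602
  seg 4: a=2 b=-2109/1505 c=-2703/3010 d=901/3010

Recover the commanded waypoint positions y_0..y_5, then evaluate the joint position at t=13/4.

y_0=-2 y_1=-5 y_2=4 y_3=3 y_4=2 y_5=0
S(13/4) = 320731/192640

y_0 = S_0(0) = a_0 = -2
y_1 = S_1(0) = a_1 = -5
y_2 = S_2(0) = a_2 = 4
y_3 = S_3(0) = a_3 = 3
y_4 = S_4(0) = a_4 = 2
y_5 = S_4(1) = 0
t_q=13/4 is in segment 1 (τ=9/4); S_1(τ)=320731/192640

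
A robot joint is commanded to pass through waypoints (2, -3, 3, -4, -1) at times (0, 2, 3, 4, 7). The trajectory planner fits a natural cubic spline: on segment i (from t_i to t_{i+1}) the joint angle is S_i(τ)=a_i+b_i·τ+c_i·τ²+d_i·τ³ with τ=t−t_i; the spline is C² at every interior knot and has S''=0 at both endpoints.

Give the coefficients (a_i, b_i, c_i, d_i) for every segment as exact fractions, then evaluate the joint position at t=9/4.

Δ: Δ0=-5/2, Δ1=6, Δ2=-7, Δ3=1
row 1: diag=6, rhs=51; c'=1/6, d'=17/2
row 2: denom=4−1·1/6=23/6; d'=(-78−1·17/2)/(23/6)=-519/23
row 3: denom=8−1·6/23=178/23; d'=(48−1·-519/23)/(178/23)=1623/178
back: M3=1623/178
back: M2=-519/23−6/23·1623/178=-2220/89
back: M1=17/2−1/6·-2220/89=2253/178
M: M0=0, M1=2253/178, M2=-2220/89, M3=1623/178, M4=0
seg 0: a=2, c=M0/2=0, d=(M1−M0)/(6·2)=751/712, b=Δ0−h0·(2M0+M1)/6=-598/89
seg 1: a=-3, c=M1/2=2253/356, d=(M2−M1)/(6·1)=-2231/356, b=Δ1−h1·(2M1+M2)/6=1057/178
seg 2: a=3, c=M2/2=-1110/89, d=(M3−M2)/(6·1)=2021/356, b=Δ2−h2·(2M2+M3)/6=-73/356
seg 3: a=-4, c=M3/2=1623/356, d=(M4−M3)/(6·3)=-541/1068, b=Δ3−h3·(2M3+M4)/6=-1445/178
t_q=9/4 → seg 1, τ=1/4; S=-3+1057/178·τ+2253/356·τ²+-2231/356·τ³=-27747/22784

  seg 0: a=2 b=-598/89 c=0 d=751/712
  seg 1: a=-3 b=1057/178 c=2253/356 d=-2231/356
  seg 2: a=3 b=-73/356 c=-1110/89 d=2021/356
  seg 3: a=-4 b=-1445/178 c=1623/356 d=-541/1068
S(9/4) = -27747/22784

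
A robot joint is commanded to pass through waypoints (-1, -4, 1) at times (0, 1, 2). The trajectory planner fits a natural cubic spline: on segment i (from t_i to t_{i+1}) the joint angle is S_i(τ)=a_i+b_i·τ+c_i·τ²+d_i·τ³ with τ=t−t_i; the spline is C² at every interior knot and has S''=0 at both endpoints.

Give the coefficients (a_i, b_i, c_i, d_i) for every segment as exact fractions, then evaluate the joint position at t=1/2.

  seg 0: a=-1 b=-5 c=0 d=2
  seg 1: a=-4 b=1 c=6 d=-2
S(1/2) = -13/4

Δ: Δ0=-3, Δ1=5
row 1: diag=4, rhs=48; c'=1/4, d'=12
back: M1=12
M: M0=0, M1=12, M2=0
seg 0: a=-1, c=M0/2=0, d=(M1−M0)/(6·1)=2, b=Δ0−h0·(2M0+M1)/6=-5
seg 1: a=-4, c=M1/2=6, d=(M2−M1)/(6·1)=-2, b=Δ1−h1·(2M1+M2)/6=1
t_q=1/2 → seg 0, τ=1/2; S=-1+-5·τ+0·τ²+2·τ³=-13/4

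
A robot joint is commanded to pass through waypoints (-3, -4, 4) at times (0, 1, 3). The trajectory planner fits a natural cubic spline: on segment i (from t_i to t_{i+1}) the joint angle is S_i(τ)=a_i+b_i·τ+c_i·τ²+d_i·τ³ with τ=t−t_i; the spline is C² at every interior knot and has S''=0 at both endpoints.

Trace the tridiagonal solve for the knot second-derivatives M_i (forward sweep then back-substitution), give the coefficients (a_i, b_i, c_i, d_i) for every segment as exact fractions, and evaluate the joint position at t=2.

  seg 0: a=-3 b=-11/6 c=0 d=5/6
  seg 1: a=-4 b=2/3 c=5/2 d=-5/12
S(2) = -5/4

Δ: Δ0=-1, Δ1=4
row 1: diag=6, rhs=30; c'=1/3, d'=5
back: M1=5
M: M0=0, M1=5, M2=0
seg 0: a=-3, c=M0/2=0, d=(M1−M0)/(6·1)=5/6, b=Δ0−h0·(2M0+M1)/6=-11/6
seg 1: a=-4, c=M1/2=5/2, d=(M2−M1)/(6·2)=-5/12, b=Δ1−h1·(2M1+M2)/6=2/3
t_q=2 → seg 1, τ=1; S=-4+2/3·τ+5/2·τ²+-5/12·τ³=-5/4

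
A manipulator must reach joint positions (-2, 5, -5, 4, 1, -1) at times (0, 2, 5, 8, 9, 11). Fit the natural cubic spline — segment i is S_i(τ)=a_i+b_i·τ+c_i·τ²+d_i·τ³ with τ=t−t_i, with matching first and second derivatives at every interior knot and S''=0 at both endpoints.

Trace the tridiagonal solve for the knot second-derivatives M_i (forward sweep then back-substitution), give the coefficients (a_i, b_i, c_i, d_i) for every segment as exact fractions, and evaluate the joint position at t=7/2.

  seg 0: a=-2 b=51619/9354 c=0 d=-2360/4677
  seg 1: a=5 b=-5021/9354 c=-4720/1559 d=58801/84186
  seg 2: a=-5 b=731/4677 c=30481/9354 d=-64843/84186
  seg 3: a=4 b=-10181/9354 c=-5727/1559 d=16481/9354
  seg 4: a=1 b=-14731/4677 c=5027/3118 d=-5027/18708
S(7/2) = -6483/24944

Δ: Δ0=7/2, Δ1=-10/3, Δ2=3, Δ3=-3, Δ4=-1
row 1: diag=10, rhs=-41; c'=3/10, d'=-41/10
row 2: denom=12−3·3/10=111/10; d'=(38−3·-41/10)/(111/10)=503/111
row 3: denom=8−3·10/37=266/37; d'=(-36−3·503/111)/(266/37)=-1835/266
row 4: denom=6−1·37/266=1559/266; d'=(12−1·-1835/266)/(1559/266)=5027/1559
back: M4=5027/1559
back: M3=-1835/266−37/266·5027/1559=-11454/1559
back: M2=503/111−10/37·-11454/1559=30481/4677
back: M1=-41/10−3/10·30481/4677=-9440/1559
M: M0=0, M1=-9440/1559, M2=30481/4677, M3=-11454/1559, M4=5027/1559, M5=0
seg 0: a=-2, c=M0/2=0, d=(M1−M0)/(6·2)=-2360/4677, b=Δ0−h0·(2M0+M1)/6=51619/9354
seg 1: a=5, c=M1/2=-4720/1559, d=(M2−M1)/(6·3)=58801/84186, b=Δ1−h1·(2M1+M2)/6=-5021/9354
seg 2: a=-5, c=M2/2=30481/9354, d=(M3−M2)/(6·3)=-64843/84186, b=Δ2−h2·(2M2+M3)/6=731/4677
seg 3: a=4, c=M3/2=-5727/1559, d=(M4−M3)/(6·1)=16481/9354, b=Δ3−h3·(2M3+M4)/6=-10181/9354
seg 4: a=1, c=M4/2=5027/3118, d=(M5−M4)/(6·2)=-5027/18708, b=Δ4−h4·(2M4+M5)/6=-14731/4677
t_q=7/2 → seg 1, τ=3/2; S=5+-5021/9354·τ+-4720/1559·τ²+58801/84186·τ³=-6483/24944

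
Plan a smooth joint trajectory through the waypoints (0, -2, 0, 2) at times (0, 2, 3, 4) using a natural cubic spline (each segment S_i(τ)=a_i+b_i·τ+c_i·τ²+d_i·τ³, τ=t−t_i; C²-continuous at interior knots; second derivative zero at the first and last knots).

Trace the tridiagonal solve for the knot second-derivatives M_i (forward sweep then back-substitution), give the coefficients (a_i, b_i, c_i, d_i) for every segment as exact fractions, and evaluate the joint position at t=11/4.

Δ: Δ0=-1, Δ1=2, Δ2=2
row 1: diag=6, rhs=18; c'=1/6, d'=3
row 2: denom=4−1·1/6=23/6; d'=(0−1·3)/(23/6)=-18/23
back: M2=-18/23
back: M1=3−1/6·-18/23=72/23
M: M0=0, M1=72/23, M2=-18/23, M3=0
seg 0: a=0, c=M0/2=0, d=(M1−M0)/(6·2)=6/23, b=Δ0−h0·(2M0+M1)/6=-47/23
seg 1: a=-2, c=M1/2=36/23, d=(M2−M1)/(6·1)=-15/23, b=Δ1−h1·(2M1+M2)/6=25/23
seg 2: a=0, c=M2/2=-9/23, d=(M3−M2)/(6·1)=3/23, b=Δ2−h2·(2M2+M3)/6=52/23
t_q=11/4 → seg 1, τ=3/4; S=-2+25/23·τ+36/23·τ²+-15/23·τ³=-853/1472

  seg 0: a=0 b=-47/23 c=0 d=6/23
  seg 1: a=-2 b=25/23 c=36/23 d=-15/23
  seg 2: a=0 b=52/23 c=-9/23 d=3/23
S(11/4) = -853/1472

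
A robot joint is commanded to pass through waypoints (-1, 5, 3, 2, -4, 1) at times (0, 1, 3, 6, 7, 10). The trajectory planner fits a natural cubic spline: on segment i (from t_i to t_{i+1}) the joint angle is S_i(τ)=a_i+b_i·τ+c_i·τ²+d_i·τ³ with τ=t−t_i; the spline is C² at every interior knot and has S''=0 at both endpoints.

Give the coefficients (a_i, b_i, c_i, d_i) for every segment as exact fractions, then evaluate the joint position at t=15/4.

Δ: Δ0=6, Δ1=-1, Δ2=-1/3, Δ3=-6, Δ4=5/3
row 1: diag=6, rhs=-42; c'=1/3, d'=-7
row 2: denom=10−2·1/3=28/3; d'=(4−2·-7)/(28/3)=27/14
row 3: denom=8−3·9/28=197/28; d'=(-34−3·27/14)/(197/28)=-1114/197
row 4: denom=8−1·28/197=1548/197; d'=(46−1·-1114/197)/(1548/197)=848/129
back: M4=848/129
back: M3=-1114/197−28/197·848/129=-850/129
back: M2=27/14−9/28·-850/129=174/43
back: M1=-7−1/3·174/43=-359/43
M: M0=0, M1=-359/43, M2=174/43, M3=-850/129, M4=848/129, M5=0
seg 0: a=-1, c=M0/2=0, d=(M1−M0)/(6·1)=-359/258, b=Δ0−h0·(2M0+M1)/6=1907/258
seg 1: a=5, c=M1/2=-359/86, d=(M2−M1)/(6·2)=533/516, b=Δ1−h1·(2M1+M2)/6=415/129
seg 2: a=3, c=M2/2=87/43, d=(M3−M2)/(6·3)=-686/1161, b=Δ2−h2·(2M2+M3)/6=-140/129
seg 3: a=2, c=M3/2=-425/129, d=(M4−M3)/(6·1)=283/129, b=Δ3−h3·(2M3+M4)/6=-632/129
seg 4: a=-4, c=M4/2=424/129, d=(M5−M4)/(6·3)=-424/1161, b=Δ4−h4·(2M4+M5)/6=-211/43
t_q=15/4 → seg 2, τ=3/4; S=3+-140/129·τ+87/43·τ²+-686/1161·τ³=4231/1376

  seg 0: a=-1 b=1907/258 c=0 d=-359/258
  seg 1: a=5 b=415/129 c=-359/86 d=533/516
  seg 2: a=3 b=-140/129 c=87/43 d=-686/1161
  seg 3: a=2 b=-632/129 c=-425/129 d=283/129
  seg 4: a=-4 b=-211/43 c=424/129 d=-424/1161
S(15/4) = 4231/1376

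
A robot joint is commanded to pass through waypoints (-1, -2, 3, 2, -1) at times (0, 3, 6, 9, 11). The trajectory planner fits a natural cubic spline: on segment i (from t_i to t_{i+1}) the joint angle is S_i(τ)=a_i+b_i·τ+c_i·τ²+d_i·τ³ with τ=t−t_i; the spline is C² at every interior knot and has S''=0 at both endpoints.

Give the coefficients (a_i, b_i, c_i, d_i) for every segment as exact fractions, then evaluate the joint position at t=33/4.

  seg 0: a=-1 b=-91/92 c=0 d=181/2484
  seg 1: a=-2 b=45/46 c=181/276 d=-353/2484
  seg 2: a=3 b=99/92 c=-43/69 d=127/2484
  seg 3: a=2 b=-59/46 c=-15/92 d=5/184
S(33/4) = 16773/5888

Δ: Δ0=-1/3, Δ1=5/3, Δ2=-1/3, Δ3=-3/2
row 1: diag=12, rhs=12; c'=1/4, d'=1
row 2: denom=12−3·1/4=45/4; d'=(-12−3·1)/(45/4)=-4/3
row 3: denom=10−3·4/15=46/5; d'=(-7−3·-4/3)/(46/5)=-15/46
back: M3=-15/46
back: M2=-4/3−4/15·-15/46=-86/69
back: M1=1−1/4·-86/69=181/138
M: M0=0, M1=181/138, M2=-86/69, M3=-15/46, M4=0
seg 0: a=-1, c=M0/2=0, d=(M1−M0)/(6·3)=181/2484, b=Δ0−h0·(2M0+M1)/6=-91/92
seg 1: a=-2, c=M1/2=181/276, d=(M2−M1)/(6·3)=-353/2484, b=Δ1−h1·(2M1+M2)/6=45/46
seg 2: a=3, c=M2/2=-43/69, d=(M3−M2)/(6·3)=127/2484, b=Δ2−h2·(2M2+M3)/6=99/92
seg 3: a=2, c=M3/2=-15/92, d=(M4−M3)/(6·2)=5/184, b=Δ3−h3·(2M3+M4)/6=-59/46
t_q=33/4 → seg 2, τ=9/4; S=3+99/92·τ+-43/69·τ²+127/2484·τ³=16773/5888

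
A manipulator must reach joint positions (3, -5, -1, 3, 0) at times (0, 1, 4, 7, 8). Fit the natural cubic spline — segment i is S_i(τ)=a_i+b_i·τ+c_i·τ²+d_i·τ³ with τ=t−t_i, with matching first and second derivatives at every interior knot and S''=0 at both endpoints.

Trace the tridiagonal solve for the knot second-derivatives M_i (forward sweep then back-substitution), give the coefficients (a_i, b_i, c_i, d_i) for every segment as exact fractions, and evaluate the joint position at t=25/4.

Δ: Δ0=-8, Δ1=4/3, Δ2=4/3, Δ3=-3
row 1: diag=8, rhs=56; c'=3/8, d'=7
row 2: denom=12−3·3/8=87/8; d'=(0−3·7)/(87/8)=-56/29
row 3: denom=8−3·8/29=208/29; d'=(-26−3·-56/29)/(208/29)=-293/104
back: M3=-293/104
back: M2=-56/29−8/29·-293/104=-15/13
back: M1=7−3/8·-15/13=773/104
M: M0=0, M1=773/104, M2=-15/13, M3=-293/104, M4=0
seg 0: a=3, c=M0/2=0, d=(M1−M0)/(6·1)=773/624, b=Δ0−h0·(2M0+M1)/6=-5765/624
seg 1: a=-5, c=M1/2=773/208, d=(M2−M1)/(6·3)=-893/1872, b=Δ1−h1·(2M1+M2)/6=-1723/312
seg 2: a=-1, c=M2/2=-15/26, d=(M3−M2)/(6·3)=-173/1872, b=Δ2−h2·(2M2+M3)/6=187/48
seg 3: a=3, c=M3/2=-293/208, d=(M4−M3)/(6·1)=293/624, b=Δ3−h3·(2M3+M4)/6=-643/312
t_q=25/4 → seg 2, τ=9/4; S=-1+187/48·τ+-15/26·τ²+-173/1872·τ³=50483/13312

  seg 0: a=3 b=-5765/624 c=0 d=773/624
  seg 1: a=-5 b=-1723/312 c=773/208 d=-893/1872
  seg 2: a=-1 b=187/48 c=-15/26 d=-173/1872
  seg 3: a=3 b=-643/312 c=-293/208 d=293/624
S(25/4) = 50483/13312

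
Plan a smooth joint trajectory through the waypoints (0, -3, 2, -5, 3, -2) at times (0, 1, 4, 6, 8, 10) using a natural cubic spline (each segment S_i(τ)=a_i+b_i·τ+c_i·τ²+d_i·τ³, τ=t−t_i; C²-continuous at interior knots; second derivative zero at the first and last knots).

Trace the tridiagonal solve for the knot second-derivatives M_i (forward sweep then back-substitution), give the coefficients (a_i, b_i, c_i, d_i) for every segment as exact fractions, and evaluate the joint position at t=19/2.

Δ: Δ0=-3, Δ1=5/3, Δ2=-7/2, Δ3=4, Δ4=-5/2
row 1: diag=8, rhs=28; c'=3/8, d'=7/2
row 2: denom=10−3·3/8=71/8; d'=(-31−3·7/2)/(71/8)=-332/71
row 3: denom=8−2·16/71=536/71; d'=(45−2·-332/71)/(536/71)=3859/536
row 4: denom=8−2·71/268=1001/134; d'=(-39−2·3859/536)/(1001/134)=-1301/182
back: M4=-1301/182
back: M3=3859/536−71/268·-1301/182=1655/182
back: M2=-332/71−16/71·1655/182=-612/91
back: M1=7/2−3/8·-612/91=548/91
M: M0=0, M1=548/91, M2=-612/91, M3=1655/182, M4=-1301/182, M5=0
seg 0: a=0, c=M0/2=0, d=(M1−M0)/(6·1)=274/273, b=Δ0−h0·(2M0+M1)/6=-1093/273
seg 1: a=-3, c=M1/2=274/91, d=(M2−M1)/(6·3)=-580/819, b=Δ1−h1·(2M1+M2)/6=-271/273
seg 2: a=2, c=M2/2=-306/91, d=(M3−M2)/(6·2)=2879/2184, b=Δ2−h2·(2M2+M3)/6=-43/21
seg 3: a=-5, c=M3/2=1655/364, d=(M4−M3)/(6·2)=-739/546, b=Δ3−h3·(2M3+M4)/6=25/78
seg 4: a=3, c=M4/2=-1301/364, d=(M5−M4)/(6·2)=1301/2184, b=Δ4−h4·(2M4+M5)/6=1237/546
t_q=19/2 → seg 4, τ=3/2; S=3+1237/546·τ+-1301/364·τ²+1301/2184·τ³=2137/5824

  seg 0: a=0 b=-1093/273 c=0 d=274/273
  seg 1: a=-3 b=-271/273 c=274/91 d=-580/819
  seg 2: a=2 b=-43/21 c=-306/91 d=2879/2184
  seg 3: a=-5 b=25/78 c=1655/364 d=-739/546
  seg 4: a=3 b=1237/546 c=-1301/364 d=1301/2184
S(19/2) = 2137/5824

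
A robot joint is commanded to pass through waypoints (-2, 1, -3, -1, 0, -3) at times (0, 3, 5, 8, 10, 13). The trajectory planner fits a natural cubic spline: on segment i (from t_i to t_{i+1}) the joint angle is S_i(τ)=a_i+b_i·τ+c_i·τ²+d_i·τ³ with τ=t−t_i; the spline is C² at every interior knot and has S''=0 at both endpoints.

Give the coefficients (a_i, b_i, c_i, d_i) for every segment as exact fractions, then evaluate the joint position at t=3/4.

  seg 0: a=-2 b=327/154 c=0 d=-173/1386
  seg 1: a=1 b=-96/77 c=-173/154 d=115/308
  seg 2: a=-3 b=-97/77 c=86/77 d=-47/297
  seg 3: a=-1 b=90/77 c=-71/231 d=-25/1848
  seg 4: a=0 b=-103/462 c=-359/924 d=359/8316
S(3/4) = -4535/9856

Δ: Δ0=1, Δ1=-2, Δ2=2/3, Δ3=1/2, Δ4=-1
row 1: diag=10, rhs=-18; c'=1/5, d'=-9/5
row 2: denom=10−2·1/5=48/5; d'=(16−2·-9/5)/(48/5)=49/24
row 3: denom=10−3·5/16=145/16; d'=(-1−3·49/24)/(145/16)=-114/145
row 4: denom=10−2·32/145=1386/145; d'=(-9−2·-114/145)/(1386/145)=-359/462
back: M4=-359/462
back: M3=-114/145−32/145·-359/462=-142/231
back: M2=49/24−5/16·-142/231=172/77
back: M1=-9/5−1/5·172/77=-173/77
M: M0=0, M1=-173/77, M2=172/77, M3=-142/231, M4=-359/462, M5=0
seg 0: a=-2, c=M0/2=0, d=(M1−M0)/(6·3)=-173/1386, b=Δ0−h0·(2M0+M1)/6=327/154
seg 1: a=1, c=M1/2=-173/154, d=(M2−M1)/(6·2)=115/308, b=Δ1−h1·(2M1+M2)/6=-96/77
seg 2: a=-3, c=M2/2=86/77, d=(M3−M2)/(6·3)=-47/297, b=Δ2−h2·(2M2+M3)/6=-97/77
seg 3: a=-1, c=M3/2=-71/231, d=(M4−M3)/(6·2)=-25/1848, b=Δ3−h3·(2M3+M4)/6=90/77
seg 4: a=0, c=M4/2=-359/924, d=(M5−M4)/(6·3)=359/8316, b=Δ4−h4·(2M4+M5)/6=-103/462
t_q=3/4 → seg 0, τ=3/4; S=-2+327/154·τ+0·τ²+-173/1386·τ³=-4535/9856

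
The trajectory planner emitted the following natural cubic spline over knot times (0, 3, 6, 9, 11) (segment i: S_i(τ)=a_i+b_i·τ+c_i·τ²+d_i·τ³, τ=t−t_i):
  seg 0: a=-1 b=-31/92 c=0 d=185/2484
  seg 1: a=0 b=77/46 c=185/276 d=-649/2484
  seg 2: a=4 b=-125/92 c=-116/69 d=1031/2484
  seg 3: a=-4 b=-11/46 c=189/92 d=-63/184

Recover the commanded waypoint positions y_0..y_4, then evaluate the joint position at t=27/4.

y_0=-1 y_1=0 y_2=4 y_3=-4 y_4=1
S(27/4) = 13015/5888

y_0 = S_0(0) = a_0 = -1
y_1 = S_1(0) = a_1 = 0
y_2 = S_2(0) = a_2 = 4
y_3 = S_3(0) = a_3 = -4
y_4 = S_3(2) = 1
t_q=27/4 is in segment 2 (τ=3/4); S_2(τ)=13015/5888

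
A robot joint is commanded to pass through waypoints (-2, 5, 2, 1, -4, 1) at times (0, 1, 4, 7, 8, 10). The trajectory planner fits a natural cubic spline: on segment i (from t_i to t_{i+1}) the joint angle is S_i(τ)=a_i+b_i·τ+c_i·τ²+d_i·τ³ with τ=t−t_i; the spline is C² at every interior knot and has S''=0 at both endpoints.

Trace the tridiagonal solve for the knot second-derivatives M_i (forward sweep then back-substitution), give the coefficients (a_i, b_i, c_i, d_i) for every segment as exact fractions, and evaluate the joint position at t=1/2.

Δ: Δ0=7, Δ1=-1, Δ2=-1/3, Δ3=-5, Δ4=5/2
row 1: diag=8, rhs=-48; c'=3/8, d'=-6
row 2: denom=12−3·3/8=87/8; d'=(4−3·-6)/(87/8)=176/87
row 3: denom=8−3·8/29=208/29; d'=(-28−3·176/87)/(208/29)=-19/4
row 4: denom=6−1·29/208=1219/208; d'=(45−1·-19/4)/(1219/208)=10348/1219
back: M4=10348/1219
back: M3=-19/4−29/208·10348/1219=-7233/1219
back: M2=176/87−8/29·-7233/1219=13384/3657
back: M1=-6−3/8·13384/3657=-8987/1219
M: M0=0, M1=-8987/1219, M2=13384/3657, M3=-7233/1219, M4=10348/1219, M5=0
seg 0: a=-2, c=M0/2=0, d=(M1−M0)/(6·1)=-8987/7314, b=Δ0−h0·(2M0+M1)/6=60185/7314
seg 1: a=5, c=M1/2=-8987/2438, d=(M2−M1)/(6·3)=40345/65826, b=Δ1−h1·(2M1+M2)/6=16612/3657
seg 2: a=2, c=M2/2=6692/3657, d=(M3−M2)/(6·3)=-35083/65826, b=Δ2−h2·(2M2+M3)/6=-7507/7314
seg 3: a=1, c=M3/2=-7233/2438, d=(M4−M3)/(6·1)=17581/7314, b=Δ3−h3·(2M3+M4)/6=-16226/3657
seg 4: a=-4, c=M4/2=5174/1219, d=(M5−M4)/(6·2)=-2587/3657, b=Δ4−h4·(2M4+M5)/6=-23107/7314
t_q=1/2 → seg 0, τ=1/2; S=-2+60185/7314·τ+0·τ²+-8987/7314·τ³=38243/19504

  seg 0: a=-2 b=60185/7314 c=0 d=-8987/7314
  seg 1: a=5 b=16612/3657 c=-8987/2438 d=40345/65826
  seg 2: a=2 b=-7507/7314 c=6692/3657 d=-35083/65826
  seg 3: a=1 b=-16226/3657 c=-7233/2438 d=17581/7314
  seg 4: a=-4 b=-23107/7314 c=5174/1219 d=-2587/3657
S(1/2) = 38243/19504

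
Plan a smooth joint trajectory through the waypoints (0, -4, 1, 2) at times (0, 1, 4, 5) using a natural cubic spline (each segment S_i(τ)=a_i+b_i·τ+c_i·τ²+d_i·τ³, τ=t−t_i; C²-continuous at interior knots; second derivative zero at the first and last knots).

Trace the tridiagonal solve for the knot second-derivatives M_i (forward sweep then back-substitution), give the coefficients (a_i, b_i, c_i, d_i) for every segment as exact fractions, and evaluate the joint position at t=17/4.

  seg 0: a=0 b=-802/165 c=0 d=142/165
  seg 1: a=-4 b=-376/165 c=142/55 d=-19/45
  seg 2: a=1 b=299/165 c=-67/55 d=67/165
S(17/4) = 4869/3520

Δ: Δ0=-4, Δ1=5/3, Δ2=1
row 1: diag=8, rhs=34; c'=3/8, d'=17/4
row 2: denom=8−3·3/8=55/8; d'=(-4−3·17/4)/(55/8)=-134/55
back: M2=-134/55
back: M1=17/4−3/8·-134/55=284/55
M: M0=0, M1=284/55, M2=-134/55, M3=0
seg 0: a=0, c=M0/2=0, d=(M1−M0)/(6·1)=142/165, b=Δ0−h0·(2M0+M1)/6=-802/165
seg 1: a=-4, c=M1/2=142/55, d=(M2−M1)/(6·3)=-19/45, b=Δ1−h1·(2M1+M2)/6=-376/165
seg 2: a=1, c=M2/2=-67/55, d=(M3−M2)/(6·1)=67/165, b=Δ2−h2·(2M2+M3)/6=299/165
t_q=17/4 → seg 2, τ=1/4; S=1+299/165·τ+-67/55·τ²+67/165·τ³=4869/3520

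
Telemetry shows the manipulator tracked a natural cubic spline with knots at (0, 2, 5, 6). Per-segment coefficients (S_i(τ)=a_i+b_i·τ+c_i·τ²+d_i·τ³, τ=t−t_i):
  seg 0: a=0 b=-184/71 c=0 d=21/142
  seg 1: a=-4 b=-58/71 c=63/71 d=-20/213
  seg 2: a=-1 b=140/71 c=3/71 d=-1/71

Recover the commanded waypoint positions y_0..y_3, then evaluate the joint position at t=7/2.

y_0 = S_0(0) = a_0 = 0
y_1 = S_1(0) = a_1 = -4
y_2 = S_2(0) = a_2 = -1
y_3 = S_2(1) = 1
t_q=7/2 is in segment 1 (τ=3/2); S_1(τ)=-1007/284

y_0=0 y_1=-4 y_2=-1 y_3=1
S(7/2) = -1007/284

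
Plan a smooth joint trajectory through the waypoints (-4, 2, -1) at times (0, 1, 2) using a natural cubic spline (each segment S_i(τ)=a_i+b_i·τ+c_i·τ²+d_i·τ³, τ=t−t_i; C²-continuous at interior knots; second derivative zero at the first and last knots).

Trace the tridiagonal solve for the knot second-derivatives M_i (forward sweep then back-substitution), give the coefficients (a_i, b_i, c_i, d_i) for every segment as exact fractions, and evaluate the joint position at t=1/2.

  seg 0: a=-4 b=33/4 c=0 d=-9/4
  seg 1: a=2 b=3/2 c=-27/4 d=9/4
S(1/2) = -5/32

Δ: Δ0=6, Δ1=-3
row 1: diag=4, rhs=-54; c'=1/4, d'=-27/2
back: M1=-27/2
M: M0=0, M1=-27/2, M2=0
seg 0: a=-4, c=M0/2=0, d=(M1−M0)/(6·1)=-9/4, b=Δ0−h0·(2M0+M1)/6=33/4
seg 1: a=2, c=M1/2=-27/4, d=(M2−M1)/(6·1)=9/4, b=Δ1−h1·(2M1+M2)/6=3/2
t_q=1/2 → seg 0, τ=1/2; S=-4+33/4·τ+0·τ²+-9/4·τ³=-5/32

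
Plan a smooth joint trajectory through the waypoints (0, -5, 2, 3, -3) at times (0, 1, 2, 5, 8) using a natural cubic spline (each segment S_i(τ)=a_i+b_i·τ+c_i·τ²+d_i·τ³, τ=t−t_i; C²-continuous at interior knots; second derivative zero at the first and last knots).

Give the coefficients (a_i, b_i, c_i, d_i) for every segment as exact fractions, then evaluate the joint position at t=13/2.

Δ: Δ0=-5, Δ1=7, Δ2=1/3, Δ3=-2
row 1: diag=4, rhs=72; c'=1/4, d'=18
row 2: denom=8−1·1/4=31/4; d'=(-40−1·18)/(31/4)=-232/31
row 3: denom=12−3·12/31=336/31; d'=(-14−3·-232/31)/(336/31)=131/168
back: M3=131/168
back: M2=-232/31−12/31·131/168=-109/14
back: M1=18−1/4·-109/14=1117/56
M: M0=0, M1=1117/56, M2=-109/14, M3=131/168, M4=0
seg 0: a=0, c=M0/2=0, d=(M1−M0)/(6·1)=1117/336, b=Δ0−h0·(2M0+M1)/6=-2797/336
seg 1: a=-5, c=M1/2=1117/112, d=(M2−M1)/(6·1)=-1553/336, b=Δ1−h1·(2M1+M2)/6=277/168
seg 2: a=2, c=M2/2=-109/28, d=(M3−M2)/(6·3)=1439/3024, b=Δ2−h2·(2M2+M3)/6=371/48
seg 3: a=3, c=M3/2=131/336, d=(M4−M3)/(6·3)=-131/3024, b=Δ3−h3·(2M3+M4)/6=-467/168
t_q=13/2 → seg 3, τ=3/2; S=3+-467/168·τ+131/336·τ²+-131/3024·τ³=-393/896

  seg 0: a=0 b=-2797/336 c=0 d=1117/336
  seg 1: a=-5 b=277/168 c=1117/112 d=-1553/336
  seg 2: a=2 b=371/48 c=-109/28 d=1439/3024
  seg 3: a=3 b=-467/168 c=131/336 d=-131/3024
S(13/2) = -393/896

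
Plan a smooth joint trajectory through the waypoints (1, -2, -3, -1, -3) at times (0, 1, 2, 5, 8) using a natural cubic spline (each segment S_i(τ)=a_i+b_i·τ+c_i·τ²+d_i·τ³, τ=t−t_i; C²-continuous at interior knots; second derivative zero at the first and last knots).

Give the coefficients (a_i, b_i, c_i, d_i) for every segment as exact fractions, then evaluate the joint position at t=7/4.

  seg 0: a=1 b=-193/56 c=0 d=25/56
  seg 1: a=-2 b=-59/28 c=75/56 d=-13/56
  seg 2: a=-3 b=-1/8 c=9/14 d=-191/1512
  seg 3: a=-1 b=9/28 c=-83/168 d=83/1512
S(7/4) = -10483/3584

Δ: Δ0=-3, Δ1=-1, Δ2=2/3, Δ3=-2/3
row 1: diag=4, rhs=12; c'=1/4, d'=3
row 2: denom=8−1·1/4=31/4; d'=(10−1·3)/(31/4)=28/31
row 3: denom=12−3·12/31=336/31; d'=(-8−3·28/31)/(336/31)=-83/84
back: M3=-83/84
back: M2=28/31−12/31·-83/84=9/7
back: M1=3−1/4·9/7=75/28
M: M0=0, M1=75/28, M2=9/7, M3=-83/84, M4=0
seg 0: a=1, c=M0/2=0, d=(M1−M0)/(6·1)=25/56, b=Δ0−h0·(2M0+M1)/6=-193/56
seg 1: a=-2, c=M1/2=75/56, d=(M2−M1)/(6·1)=-13/56, b=Δ1−h1·(2M1+M2)/6=-59/28
seg 2: a=-3, c=M2/2=9/14, d=(M3−M2)/(6·3)=-191/1512, b=Δ2−h2·(2M2+M3)/6=-1/8
seg 3: a=-1, c=M3/2=-83/168, d=(M4−M3)/(6·3)=83/1512, b=Δ3−h3·(2M3+M4)/6=9/28
t_q=7/4 → seg 1, τ=3/4; S=-2+-59/28·τ+75/56·τ²+-13/56·τ³=-10483/3584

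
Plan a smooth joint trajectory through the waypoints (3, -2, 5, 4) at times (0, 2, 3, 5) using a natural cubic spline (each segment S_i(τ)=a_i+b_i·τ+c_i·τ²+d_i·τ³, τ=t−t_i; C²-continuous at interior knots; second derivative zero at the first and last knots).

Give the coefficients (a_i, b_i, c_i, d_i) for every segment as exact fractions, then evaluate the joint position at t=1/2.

  seg 0: a=3 b=-433/70 c=0 d=129/140
  seg 1: a=-2 b=341/70 c=387/70 d=-17/5
  seg 2: a=5 b=401/70 c=-327/70 d=109/140
S(1/2) = 5/224

Δ: Δ0=-5/2, Δ1=7, Δ2=-1/2
row 1: diag=6, rhs=57; c'=1/6, d'=19/2
row 2: denom=6−1·1/6=35/6; d'=(-45−1·19/2)/(35/6)=-327/35
back: M2=-327/35
back: M1=19/2−1/6·-327/35=387/35
M: M0=0, M1=387/35, M2=-327/35, M3=0
seg 0: a=3, c=M0/2=0, d=(M1−M0)/(6·2)=129/140, b=Δ0−h0·(2M0+M1)/6=-433/70
seg 1: a=-2, c=M1/2=387/70, d=(M2−M1)/(6·1)=-17/5, b=Δ1−h1·(2M1+M2)/6=341/70
seg 2: a=5, c=M2/2=-327/70, d=(M3−M2)/(6·2)=109/140, b=Δ2−h2·(2M2+M3)/6=401/70
t_q=1/2 → seg 0, τ=1/2; S=3+-433/70·τ+0·τ²+129/140·τ³=5/224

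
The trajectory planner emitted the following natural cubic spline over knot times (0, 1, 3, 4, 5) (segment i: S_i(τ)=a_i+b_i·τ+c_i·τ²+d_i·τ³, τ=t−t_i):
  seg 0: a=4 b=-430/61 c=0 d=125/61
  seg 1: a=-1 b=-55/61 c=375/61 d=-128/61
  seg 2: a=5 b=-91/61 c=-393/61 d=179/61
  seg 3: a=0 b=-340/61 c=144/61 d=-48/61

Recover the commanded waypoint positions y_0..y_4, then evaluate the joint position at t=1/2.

y_0=4 y_1=-1 y_2=5 y_3=0 y_4=-4
S(1/2) = 357/488

y_0 = S_0(0) = a_0 = 4
y_1 = S_1(0) = a_1 = -1
y_2 = S_2(0) = a_2 = 5
y_3 = S_3(0) = a_3 = 0
y_4 = S_3(1) = -4
t_q=1/2 is in segment 0 (τ=1/2); S_0(τ)=357/488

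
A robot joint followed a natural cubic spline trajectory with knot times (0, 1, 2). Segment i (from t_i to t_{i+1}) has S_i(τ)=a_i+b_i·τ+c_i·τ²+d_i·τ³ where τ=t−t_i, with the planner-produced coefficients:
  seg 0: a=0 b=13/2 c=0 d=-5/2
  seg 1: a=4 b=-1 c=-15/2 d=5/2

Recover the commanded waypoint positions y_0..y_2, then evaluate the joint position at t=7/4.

y_0=0 y_1=4 y_2=-2
S(7/4) = 11/128

y_0 = S_0(0) = a_0 = 0
y_1 = S_1(0) = a_1 = 4
y_2 = S_1(1) = -2
t_q=7/4 is in segment 1 (τ=3/4); S_1(τ)=11/128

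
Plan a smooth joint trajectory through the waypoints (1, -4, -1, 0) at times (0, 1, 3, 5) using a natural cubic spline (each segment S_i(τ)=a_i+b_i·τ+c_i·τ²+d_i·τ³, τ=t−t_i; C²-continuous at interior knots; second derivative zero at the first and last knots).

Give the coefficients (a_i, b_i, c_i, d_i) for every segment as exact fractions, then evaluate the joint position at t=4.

Δ: Δ0=-5, Δ1=3/2, Δ2=1/2
row 1: diag=6, rhs=39; c'=1/3, d'=13/2
row 2: denom=8−2·1/3=22/3; d'=(-6−2·13/2)/(22/3)=-57/22
back: M2=-57/22
back: M1=13/2−1/3·-57/22=81/11
M: M0=0, M1=81/11, M2=-57/22, M3=0
seg 0: a=1, c=M0/2=0, d=(M1−M0)/(6·1)=27/22, b=Δ0−h0·(2M0+M1)/6=-137/22
seg 1: a=-4, c=M1/2=81/22, d=(M2−M1)/(6·2)=-73/88, b=Δ1−h1·(2M1+M2)/6=-28/11
seg 2: a=-1, c=M2/2=-57/44, d=(M3−M2)/(6·2)=19/88, b=Δ2−h2·(2M2+M3)/6=49/22
t_q=4 → seg 2, τ=1; S=-1+49/22·τ+-57/44·τ²+19/88·τ³=13/88

  seg 0: a=1 b=-137/22 c=0 d=27/22
  seg 1: a=-4 b=-28/11 c=81/22 d=-73/88
  seg 2: a=-1 b=49/22 c=-57/44 d=19/88
S(4) = 13/88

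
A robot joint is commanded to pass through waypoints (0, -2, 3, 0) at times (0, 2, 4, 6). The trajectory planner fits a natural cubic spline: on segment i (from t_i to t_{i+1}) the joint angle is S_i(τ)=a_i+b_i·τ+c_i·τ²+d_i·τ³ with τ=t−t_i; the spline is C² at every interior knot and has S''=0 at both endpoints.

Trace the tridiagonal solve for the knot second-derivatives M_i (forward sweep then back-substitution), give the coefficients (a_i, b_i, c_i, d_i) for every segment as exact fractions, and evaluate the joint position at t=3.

Δ: Δ0=-1, Δ1=5/2, Δ2=-3/2
row 1: diag=8, rhs=21; c'=1/4, d'=21/8
row 2: denom=8−2·1/4=15/2; d'=(-24−2·21/8)/(15/2)=-39/10
back: M2=-39/10
back: M1=21/8−1/4·-39/10=18/5
M: M0=0, M1=18/5, M2=-39/10, M3=0
seg 0: a=0, c=M0/2=0, d=(M1−M0)/(6·2)=3/10, b=Δ0−h0·(2M0+M1)/6=-11/5
seg 1: a=-2, c=M1/2=9/5, d=(M2−M1)/(6·2)=-5/8, b=Δ1−h1·(2M1+M2)/6=7/5
seg 2: a=3, c=M2/2=-39/20, d=(M3−M2)/(6·2)=13/40, b=Δ2−h2·(2M2+M3)/6=11/10
t_q=3 → seg 1, τ=1; S=-2+7/5·τ+9/5·τ²+-5/8·τ³=23/40

  seg 0: a=0 b=-11/5 c=0 d=3/10
  seg 1: a=-2 b=7/5 c=9/5 d=-5/8
  seg 2: a=3 b=11/10 c=-39/20 d=13/40
S(3) = 23/40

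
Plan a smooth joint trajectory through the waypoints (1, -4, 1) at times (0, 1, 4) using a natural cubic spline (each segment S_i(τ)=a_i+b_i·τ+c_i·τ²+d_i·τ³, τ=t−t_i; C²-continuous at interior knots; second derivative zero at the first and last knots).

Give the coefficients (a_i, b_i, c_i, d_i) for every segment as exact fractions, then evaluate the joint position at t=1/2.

Δ: Δ0=-5, Δ1=5/3
row 1: diag=8, rhs=40; c'=3/8, d'=5
back: M1=5
M: M0=0, M1=5, M2=0
seg 0: a=1, c=M0/2=0, d=(M1−M0)/(6·1)=5/6, b=Δ0−h0·(2M0+M1)/6=-35/6
seg 1: a=-4, c=M1/2=5/2, d=(M2−M1)/(6·3)=-5/18, b=Δ1−h1·(2M1+M2)/6=-10/3
t_q=1/2 → seg 0, τ=1/2; S=1+-35/6·τ+0·τ²+5/6·τ³=-29/16

  seg 0: a=1 b=-35/6 c=0 d=5/6
  seg 1: a=-4 b=-10/3 c=5/2 d=-5/18
S(1/2) = -29/16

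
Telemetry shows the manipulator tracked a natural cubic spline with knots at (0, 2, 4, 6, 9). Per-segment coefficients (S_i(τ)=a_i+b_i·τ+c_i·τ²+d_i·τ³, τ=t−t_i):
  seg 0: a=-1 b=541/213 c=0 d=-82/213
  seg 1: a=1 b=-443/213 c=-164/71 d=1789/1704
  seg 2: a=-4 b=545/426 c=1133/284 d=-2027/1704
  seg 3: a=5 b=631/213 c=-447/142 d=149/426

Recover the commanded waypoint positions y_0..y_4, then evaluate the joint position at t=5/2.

y_0=-1 y_1=1 y_2=-4 y_3=5 y_4=-5
S(5/2) = -2209/4544

y_0 = S_0(0) = a_0 = -1
y_1 = S_1(0) = a_1 = 1
y_2 = S_2(0) = a_2 = -4
y_3 = S_3(0) = a_3 = 5
y_4 = S_3(3) = -5
t_q=5/2 is in segment 1 (τ=1/2); S_1(τ)=-2209/4544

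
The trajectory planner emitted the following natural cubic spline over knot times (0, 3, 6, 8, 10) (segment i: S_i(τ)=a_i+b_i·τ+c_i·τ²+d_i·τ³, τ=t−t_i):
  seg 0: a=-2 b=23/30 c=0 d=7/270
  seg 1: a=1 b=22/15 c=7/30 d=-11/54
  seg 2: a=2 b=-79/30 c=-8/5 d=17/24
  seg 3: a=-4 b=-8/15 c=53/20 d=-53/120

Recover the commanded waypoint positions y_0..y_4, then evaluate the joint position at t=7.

y_0 = S_0(0) = a_0 = -2
y_1 = S_1(0) = a_1 = 1
y_2 = S_2(0) = a_2 = 2
y_3 = S_3(0) = a_3 = -4
y_4 = S_3(2) = 2
t_q=7 is in segment 2 (τ=1); S_2(τ)=-61/40

y_0=-2 y_1=1 y_2=2 y_3=-4 y_4=2
S(7) = -61/40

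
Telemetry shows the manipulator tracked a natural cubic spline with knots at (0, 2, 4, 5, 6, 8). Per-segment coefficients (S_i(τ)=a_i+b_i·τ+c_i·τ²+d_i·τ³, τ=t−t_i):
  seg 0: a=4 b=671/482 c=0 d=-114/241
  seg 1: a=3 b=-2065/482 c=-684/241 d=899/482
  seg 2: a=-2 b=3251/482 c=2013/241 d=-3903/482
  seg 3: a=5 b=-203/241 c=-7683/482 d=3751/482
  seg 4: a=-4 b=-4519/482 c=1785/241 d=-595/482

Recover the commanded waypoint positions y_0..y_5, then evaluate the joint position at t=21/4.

y_0 = S_0(0) = a_0 = 4
y_1 = S_1(0) = a_1 = 3
y_2 = S_2(0) = a_2 = -2
y_3 = S_3(0) = a_3 = 5
y_4 = S_4(0) = a_4 = -4
y_5 = S_4(2) = -3
t_q=21/4 is in segment 3 (τ=1/4); S_3(τ)=120763/30848

y_0=4 y_1=3 y_2=-2 y_3=5 y_4=-4 y_5=-3
S(21/4) = 120763/30848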